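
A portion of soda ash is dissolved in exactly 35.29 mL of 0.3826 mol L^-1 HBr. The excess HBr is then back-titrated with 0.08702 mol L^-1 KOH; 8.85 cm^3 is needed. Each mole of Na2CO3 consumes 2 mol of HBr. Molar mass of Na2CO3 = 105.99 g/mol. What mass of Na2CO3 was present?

Total n(HBr) added = 0.3826 x 0.03529 = 0.01350 mol.
n(KOH) used = 0.08702 x 0.008850 = 0.0007701 mol, which equals the excess n(HBr).
So n(HBr) consumed by the sample = 0.01350 - 0.0007701 = 0.01273 mol.
n(Na2CO3) = 0.01273 / 2 = 0.006366 mol.
mass = 0.006366 mol x 105.99 g/mol = 0.675 g.

0.675 g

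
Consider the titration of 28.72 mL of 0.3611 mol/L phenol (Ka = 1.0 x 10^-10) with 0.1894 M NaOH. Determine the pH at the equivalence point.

11.55

n(C6H5OH) = 0.3611 x 0.02872 = 0.01037 mol; V(NaOH) at equivalence = 0.01037/0.1894 = 0.05476 L.
At equivalence all the acid is converted to C6H5O-; total volume = 0.02872 + 0.05476 = 0.08348 L, so [C6H5O-] = 0.01037/0.08348 = 0.1242 M.
Kb = Kw/Ka = 1.0e-14 / 1.0 x 10^-10 = 0.000100.
[OH^-] = sqrt(Kb x [C6H5O-]) = sqrt(0.000100 x 0.1242) = 0.00352 M.
pOH = 2.45, so pH = 14.00 - 2.45 = 11.55.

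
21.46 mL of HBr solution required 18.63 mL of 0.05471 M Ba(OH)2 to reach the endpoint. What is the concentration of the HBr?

n(Ba(OH)2) delivered = 0.05471 x 0.01863 = 0.001019 mol.
The reaction is 2 HBr + 1 Ba(OH)2, so n(HBr) = 0.001019 x 2/1 = 0.002038 mol.
[HBr] = 0.002038 mol / 0.02146 L = 0.0950 M.

0.0950 M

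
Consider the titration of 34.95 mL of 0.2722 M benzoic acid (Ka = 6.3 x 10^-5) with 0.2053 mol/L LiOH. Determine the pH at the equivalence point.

8.63

n(C6H5COOH) = 0.2722 x 0.03495 = 0.009513 mol; V(LiOH) at equivalence = 0.009513/0.2053 = 0.04634 L.
At equivalence all the acid is converted to C6H5COO-; total volume = 0.03495 + 0.04634 = 0.08129 L, so [C6H5COO-] = 0.009513/0.08129 = 0.1170 M.
Kb = Kw/Ka = 1.0e-14 / 6.3 x 10^-5 = 1.59e-10.
[OH^-] = sqrt(Kb x [C6H5COO-]) = sqrt(1.59e-10 x 0.1170) = 4.31e-6 M.
pOH = 5.37, so pH = 14.00 - 5.37 = 8.63.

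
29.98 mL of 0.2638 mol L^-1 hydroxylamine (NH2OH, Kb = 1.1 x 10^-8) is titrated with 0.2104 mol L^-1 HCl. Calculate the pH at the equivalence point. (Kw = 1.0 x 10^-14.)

3.49

n(NH2OH) = 0.2638 x 0.02998 = 0.007909 mol; V(HCl) at equivalence = 0.007909/0.2104 = 0.03759 L.
At equivalence the base is fully converted to NH3OH+; total volume = 0.06757 L, so [NH3OH+] = 0.007909/0.06757 = 0.1170 M.
Ka(NH3OH+) = Kw/Kb = 1.0e-14 / 1.1 x 10^-8 = 9.09e-7.
[H^+] = sqrt(Ka x [NH3OH+]) = sqrt(9.09e-7 x 0.1170) = 0.000326 M.
pH = -log(0.000326) = 3.49.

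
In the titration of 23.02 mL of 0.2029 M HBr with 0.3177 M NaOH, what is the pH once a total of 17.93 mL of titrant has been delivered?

n(acid) = 0.2029 x 0.02302 = 0.004671 mol; n(NaOH) added = 0.3177 x 0.01793 = 0.005696 mol.
Base is in excess by 0.005696 - 0.004671 = 0.001026 mol in a total volume of 0.04095 L.
[OH^-] = 0.001026/0.04095 = 0.02505 M, so pOH = 1.60 and pH = 14.00 - 1.60 = 12.40.

12.40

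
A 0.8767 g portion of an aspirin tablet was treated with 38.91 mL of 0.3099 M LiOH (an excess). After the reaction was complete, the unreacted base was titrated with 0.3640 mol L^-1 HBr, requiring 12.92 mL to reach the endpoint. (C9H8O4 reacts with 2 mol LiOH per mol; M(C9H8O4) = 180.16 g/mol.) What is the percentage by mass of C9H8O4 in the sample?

75.6%

Total n(LiOH) added = 0.3099 x 0.03891 = 0.01206 mol.
n(HBr) used = 0.3640 x 0.01292 = 0.004703 mol, which equals the excess n(LiOH).
So n(LiOH) consumed by the sample = 0.01206 - 0.004703 = 0.007355 mol.
n(C9H8O4) = 0.007355 / 2 = 0.003678 mol.
mass C9H8O4 = 0.003678 x 180.16 = 0.6626 g, so %C9H8O4 = 0.6626/0.8767 x 100 = 75.6%.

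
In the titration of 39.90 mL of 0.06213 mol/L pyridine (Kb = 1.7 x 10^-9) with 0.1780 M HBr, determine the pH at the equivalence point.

3.28

n(C5H5N) = 0.06213 x 0.03990 = 0.002479 mol; V(HBr) at equivalence = 0.002479/0.1780 = 0.01393 L.
At equivalence the base is fully converted to C5H5NH+; total volume = 0.05383 L, so [C5H5NH+] = 0.002479/0.05383 = 0.04605 M.
Ka(C5H5NH+) = Kw/Kb = 1.0e-14 / 1.7 x 10^-9 = 5.88e-6.
[H^+] = sqrt(Ka x [C5H5NH+]) = sqrt(5.88e-6 x 0.04605) = 0.000520 M.
pH = -log(0.000520) = 3.28.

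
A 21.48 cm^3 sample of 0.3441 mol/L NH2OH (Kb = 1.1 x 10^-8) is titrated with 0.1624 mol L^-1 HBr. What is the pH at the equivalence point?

n(NH2OH) = 0.3441 x 0.02148 = 0.007391 mol; V(HBr) at equivalence = 0.007391/0.1624 = 0.04551 L.
At equivalence the base is fully converted to NH3OH+; total volume = 0.06699 L, so [NH3OH+] = 0.007391/0.06699 = 0.1103 M.
Ka(NH3OH+) = Kw/Kb = 1.0e-14 / 1.1 x 10^-8 = 9.09e-7.
[H^+] = sqrt(Ka x [NH3OH+]) = sqrt(9.09e-7 x 0.1103) = 0.000317 M.
pH = -log(0.000317) = 3.50.

3.50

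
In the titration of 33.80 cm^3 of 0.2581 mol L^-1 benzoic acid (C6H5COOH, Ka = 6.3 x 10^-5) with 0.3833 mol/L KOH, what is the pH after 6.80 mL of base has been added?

3.83

Initial n(C6H5COOH) = 0.2581 x 0.03380 = 0.008724 mol.
n(KOH) added = 0.3833 x 0.006800 = 0.002606 mol, converting that many moles of C6H5COOH to C6H5COO-.
Remaining n(C6H5COOH) = 0.006117 mol; n(C6H5COO-) = 0.002606 mol.
By Henderson-Hasselbalch, pH = pKa + log([A^-]/[HA]) = 4.20 + log(0.002606/0.006117) = 4.20 + (-0.37) = 3.83.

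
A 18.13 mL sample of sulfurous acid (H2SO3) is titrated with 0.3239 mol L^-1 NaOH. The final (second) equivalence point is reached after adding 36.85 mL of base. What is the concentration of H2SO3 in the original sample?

0.329 M

n(NaOH) = 0.3239 x 0.03685 = 0.01194 mol.
At the final (second) equivalence point, 2 mol OH^- react per mol H2SO3, so n(H2SO3) = 0.01194 / 2 = 0.005968 mol.
[H2SO3] = 0.005968 / 0.01813 L = 0.329 M.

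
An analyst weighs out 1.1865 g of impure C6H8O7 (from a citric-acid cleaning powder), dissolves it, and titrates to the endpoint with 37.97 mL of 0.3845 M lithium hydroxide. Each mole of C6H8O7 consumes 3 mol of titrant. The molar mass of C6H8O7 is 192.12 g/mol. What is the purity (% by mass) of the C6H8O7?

n(LiOH) = 0.3845 x 0.03797 = 0.01460 mol.
n(C6H8O7) = 0.01460 / 3 = 0.004866 mol.
mass of C6H8O7 = 0.004866 x 192.12 = 0.9349 g.
% purity = 0.9349 / 1.1865 x 100 = 78.8%.

78.8%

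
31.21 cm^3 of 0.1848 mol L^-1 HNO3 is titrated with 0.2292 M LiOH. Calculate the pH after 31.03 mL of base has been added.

n(acid) = 0.1848 x 0.03121 = 0.005768 mol; n(LiOH) added = 0.2292 x 0.03103 = 0.007112 mol.
Base is in excess by 0.007112 - 0.005768 = 0.001344 mol in a total volume of 0.06224 L.
[OH^-] = 0.001344/0.06224 = 0.02160 M, so pOH = 1.67 and pH = 14.00 - 1.67 = 12.33.

12.33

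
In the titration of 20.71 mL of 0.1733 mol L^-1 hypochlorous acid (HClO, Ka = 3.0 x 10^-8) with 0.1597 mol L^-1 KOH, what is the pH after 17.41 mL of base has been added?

8.06

Initial n(HClO) = 0.1733 x 0.02071 = 0.003589 mol.
n(KOH) added = 0.1597 x 0.01741 = 0.002780 mol, converting that many moles of HClO to ClO-.
Remaining n(HClO) = 0.0008087 mol; n(ClO-) = 0.002780 mol.
By Henderson-Hasselbalch, pH = pKa + log([A^-]/[HA]) = 7.52 + log(0.002780/0.0008087) = 7.52 + (+0.54) = 8.06.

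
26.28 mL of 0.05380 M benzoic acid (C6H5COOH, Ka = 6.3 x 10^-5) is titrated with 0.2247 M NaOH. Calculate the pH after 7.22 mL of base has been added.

11.79

n(acid) = 0.05380 x 0.02628 = 0.001414 mol; n(NaOH) added = 0.2247 x 0.007220 = 0.001622 mol.
Base is in excess by 0.001622 - 0.001414 = 0.0002085 mol in a total volume of 0.03350 L.
[OH^-] = 0.0002085/0.03350 = 0.006223 M, so pOH = 2.21 and pH = 14.00 - 2.21 = 11.79.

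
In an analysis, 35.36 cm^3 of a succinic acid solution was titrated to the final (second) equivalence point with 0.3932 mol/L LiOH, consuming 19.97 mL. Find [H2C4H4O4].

0.111 M

n(LiOH) = 0.3932 x 0.01997 = 0.007852 mol.
At the final (second) equivalence point, 2 mol OH^- react per mol H2C4H4O4, so n(H2C4H4O4) = 0.007852 / 2 = 0.003926 mol.
[H2C4H4O4] = 0.003926 / 0.03536 L = 0.111 M.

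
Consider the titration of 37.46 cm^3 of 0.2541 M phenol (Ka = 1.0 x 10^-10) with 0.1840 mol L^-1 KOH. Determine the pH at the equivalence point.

n(C6H5OH) = 0.2541 x 0.03746 = 0.009519 mol; V(KOH) at equivalence = 0.009519/0.1840 = 0.05173 L.
At equivalence all the acid is converted to C6H5O-; total volume = 0.03746 + 0.05173 = 0.08919 L, so [C6H5O-] = 0.009519/0.08919 = 0.1067 M.
Kb = Kw/Ka = 1.0e-14 / 1.0 x 10^-10 = 0.000100.
[OH^-] = sqrt(Kb x [C6H5O-]) = sqrt(0.000100 x 0.1067) = 0.00327 M.
pOH = 2.49, so pH = 14.00 - 2.49 = 11.51.

11.51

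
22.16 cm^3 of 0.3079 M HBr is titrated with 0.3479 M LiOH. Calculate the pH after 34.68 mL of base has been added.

n(acid) = 0.3079 x 0.02216 = 0.006823 mol; n(LiOH) added = 0.3479 x 0.03468 = 0.01207 mol.
Base is in excess by 0.01207 - 0.006823 = 0.005242 mol in a total volume of 0.05684 L.
[OH^-] = 0.005242/0.05684 = 0.09223 M, so pOH = 1.04 and pH = 14.00 - 1.04 = 12.96.

12.96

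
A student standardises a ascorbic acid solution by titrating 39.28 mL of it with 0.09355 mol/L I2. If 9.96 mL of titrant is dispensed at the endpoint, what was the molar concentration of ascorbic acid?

0.0237 M

n(I2) = 0.09355 x 0.009960 = 0.0009318 mol.
From the balanced equation, 1 mol I2 reacts with 1 mol ascorbic acid, so n(ascorbic acid) = 0.0009318 x 1/1 = 0.0009318 mol.
[ascorbic acid] = 0.0009318 / 0.03928 L = 0.0237 M.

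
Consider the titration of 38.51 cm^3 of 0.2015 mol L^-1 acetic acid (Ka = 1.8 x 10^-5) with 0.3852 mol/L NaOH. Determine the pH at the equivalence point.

n(CH3COOH) = 0.2015 x 0.03851 = 0.007760 mol; V(NaOH) at equivalence = 0.007760/0.3852 = 0.02014 L.
At equivalence all the acid is converted to CH3COO-; total volume = 0.03851 + 0.02014 = 0.05865 L, so [CH3COO-] = 0.007760/0.05865 = 0.1323 M.
Kb = Kw/Ka = 1.0e-14 / 1.8 x 10^-5 = 5.56e-10.
[OH^-] = sqrt(Kb x [CH3COO-]) = sqrt(5.56e-10 x 0.1323) = 8.57e-6 M.
pOH = 5.07, so pH = 14.00 - 5.07 = 8.93.

8.93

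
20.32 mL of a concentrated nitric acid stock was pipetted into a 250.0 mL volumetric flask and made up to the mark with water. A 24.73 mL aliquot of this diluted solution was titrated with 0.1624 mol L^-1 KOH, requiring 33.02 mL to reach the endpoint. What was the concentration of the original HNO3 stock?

2.67 M

n(KOH) = 0.1624 x 0.03302 = 0.005362 mol.
n(HNO3) in the aliquot = 0.005362 mol.
[diluted HNO3] = 0.005362 / 0.02473 = 0.2168 M.
Dilution factor = 250.0/20.32 = 12.30, so [stock] = 0.2168 x 12.30 = 2.67 M.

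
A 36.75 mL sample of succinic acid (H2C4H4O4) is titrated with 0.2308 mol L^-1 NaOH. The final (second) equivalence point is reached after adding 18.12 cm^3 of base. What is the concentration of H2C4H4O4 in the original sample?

0.0569 M

n(NaOH) = 0.2308 x 0.01812 = 0.004182 mol.
At the final (second) equivalence point, 2 mol OH^- react per mol H2C4H4O4, so n(H2C4H4O4) = 0.004182 / 2 = 0.002091 mol.
[H2C4H4O4] = 0.002091 / 0.03675 L = 0.0569 M.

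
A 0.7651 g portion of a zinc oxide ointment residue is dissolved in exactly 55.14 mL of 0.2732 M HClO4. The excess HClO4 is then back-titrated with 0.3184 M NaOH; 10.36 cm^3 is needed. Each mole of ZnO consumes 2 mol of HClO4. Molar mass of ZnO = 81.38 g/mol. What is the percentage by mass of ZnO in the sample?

62.6%

Total n(HClO4) added = 0.2732 x 0.05514 = 0.01506 mol.
n(NaOH) used = 0.3184 x 0.01036 = 0.003299 mol, which equals the excess n(HClO4).
So n(HClO4) consumed by the sample = 0.01506 - 0.003299 = 0.01177 mol.
n(ZnO) = 0.01177 / 2 = 0.005883 mol.
mass ZnO = 0.005883 x 81.38 = 0.4787 g, so %ZnO = 0.4787/0.7651 x 100 = 62.6%.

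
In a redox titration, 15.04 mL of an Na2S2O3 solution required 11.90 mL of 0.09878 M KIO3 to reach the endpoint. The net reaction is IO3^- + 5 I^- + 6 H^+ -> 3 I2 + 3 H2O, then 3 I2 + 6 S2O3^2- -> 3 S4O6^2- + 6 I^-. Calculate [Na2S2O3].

n(KIO3) = 0.09878 x 0.01190 = 0.001175 mol.
From the balanced equation, 1 mol KIO3 reacts with 6 mol Na2S2O3, so n(Na2S2O3) = 0.001175 x 6/1 = 0.007053 mol.
[Na2S2O3] = 0.007053 / 0.01504 L = 0.469 M.

0.469 M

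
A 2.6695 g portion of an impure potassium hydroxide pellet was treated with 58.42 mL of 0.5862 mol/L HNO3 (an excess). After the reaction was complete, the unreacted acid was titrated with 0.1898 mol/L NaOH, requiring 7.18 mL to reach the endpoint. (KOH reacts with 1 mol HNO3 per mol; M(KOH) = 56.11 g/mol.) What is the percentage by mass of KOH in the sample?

Total n(HNO3) added = 0.5862 x 0.05842 = 0.03425 mol.
n(NaOH) used = 0.1898 x 0.007180 = 0.001363 mol, which equals the excess n(HNO3).
So n(HNO3) consumed by the sample = 0.03425 - 0.001363 = 0.03288 mol.
n(KOH) = 0.03288 / 1 = 0.03288 mol.
mass KOH = 0.03288 x 56.11 = 1.845 g, so %KOH = 1.845/2.6695 x 100 = 69.1%.

69.1%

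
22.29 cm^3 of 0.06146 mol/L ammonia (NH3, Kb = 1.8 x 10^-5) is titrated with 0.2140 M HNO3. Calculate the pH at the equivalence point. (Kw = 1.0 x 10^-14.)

5.29

n(NH3) = 0.06146 x 0.02229 = 0.001370 mol; V(HNO3) at equivalence = 0.001370/0.2140 = 0.006402 L.
At equivalence the base is fully converted to NH4+; total volume = 0.02869 L, so [NH4+] = 0.001370/0.02869 = 0.04775 M.
Ka(NH4+) = Kw/Kb = 1.0e-14 / 1.8 x 10^-5 = 5.56e-10.
[H^+] = sqrt(Ka x [NH4+]) = sqrt(5.56e-10 x 0.04775) = 5.15e-6 M.
pH = -log(5.15e-6) = 5.29.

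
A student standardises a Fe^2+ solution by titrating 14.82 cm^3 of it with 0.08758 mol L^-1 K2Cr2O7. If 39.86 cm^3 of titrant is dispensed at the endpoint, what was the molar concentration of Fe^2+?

n(K2Cr2O7) = 0.08758 x 0.03986 = 0.003491 mol.
From the balanced equation, 1 mol K2Cr2O7 reacts with 6 mol Fe^2+, so n(Fe^2+) = 0.003491 x 6/1 = 0.02095 mol.
[Fe^2+] = 0.02095 / 0.01482 L = 1.41 M.

1.41 M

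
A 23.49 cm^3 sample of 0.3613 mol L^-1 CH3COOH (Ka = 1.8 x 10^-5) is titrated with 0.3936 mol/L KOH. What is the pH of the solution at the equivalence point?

9.01

n(CH3COOH) = 0.3613 x 0.02349 = 0.008487 mol; V(KOH) at equivalence = 0.008487/0.3936 = 0.02156 L.
At equivalence all the acid is converted to CH3COO-; total volume = 0.02349 + 0.02156 = 0.04505 L, so [CH3COO-] = 0.008487/0.04505 = 0.1884 M.
Kb = Kw/Ka = 1.0e-14 / 1.8 x 10^-5 = 5.56e-10.
[OH^-] = sqrt(Kb x [CH3COO-]) = sqrt(5.56e-10 x 0.1884) = 1.02e-5 M.
pOH = 4.99, so pH = 14.00 - 4.99 = 9.01.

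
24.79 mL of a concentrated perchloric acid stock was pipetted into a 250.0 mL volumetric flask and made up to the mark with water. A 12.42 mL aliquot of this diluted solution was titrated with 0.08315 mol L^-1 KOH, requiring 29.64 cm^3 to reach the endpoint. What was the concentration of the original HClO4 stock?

2.00 M

n(KOH) = 0.08315 x 0.02964 = 0.002465 mol.
n(HClO4) in the aliquot = 0.002465 mol.
[diluted HClO4] = 0.002465 / 0.01242 = 0.1984 M.
Dilution factor = 250.0/24.79 = 10.08, so [stock] = 0.1984 x 10.08 = 2.00 M.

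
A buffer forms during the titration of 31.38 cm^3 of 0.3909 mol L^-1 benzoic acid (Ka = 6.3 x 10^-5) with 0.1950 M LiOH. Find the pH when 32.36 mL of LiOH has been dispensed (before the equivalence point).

Initial n(C6H5COOH) = 0.3909 x 0.03138 = 0.01227 mol.
n(LiOH) added = 0.1950 x 0.03236 = 0.006310 mol, converting that many moles of C6H5COOH to C6H5COO-.
Remaining n(C6H5COOH) = 0.005956 mol; n(C6H5COO-) = 0.006310 mol.
By Henderson-Hasselbalch, pH = pKa + log([A^-]/[HA]) = 4.20 + log(0.006310/0.005956) = 4.20 + (+0.03) = 4.23.

4.23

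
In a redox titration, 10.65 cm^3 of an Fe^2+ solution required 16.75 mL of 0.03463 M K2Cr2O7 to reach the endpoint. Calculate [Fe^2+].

0.327 M

n(K2Cr2O7) = 0.03463 x 0.01675 = 0.0005801 mol.
From the balanced equation, 1 mol K2Cr2O7 reacts with 6 mol Fe^2+, so n(Fe^2+) = 0.0005801 x 6/1 = 0.003480 mol.
[Fe^2+] = 0.003480 / 0.01065 L = 0.327 M.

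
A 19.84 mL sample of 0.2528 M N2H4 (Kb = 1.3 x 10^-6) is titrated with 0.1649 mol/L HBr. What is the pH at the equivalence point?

4.56

n(N2H4) = 0.2528 x 0.01984 = 0.005016 mol; V(HBr) at equivalence = 0.005016/0.1649 = 0.03042 L.
At equivalence the base is fully converted to N2H5+; total volume = 0.05026 L, so [N2H5+] = 0.005016/0.05026 = 0.09980 M.
Ka(N2H5+) = Kw/Kb = 1.0e-14 / 1.3 x 10^-6 = 7.69e-9.
[H^+] = sqrt(Ka x [N2H5+]) = sqrt(7.69e-9 x 0.09980) = 2.77e-5 M.
pH = -log(2.77e-5) = 4.56.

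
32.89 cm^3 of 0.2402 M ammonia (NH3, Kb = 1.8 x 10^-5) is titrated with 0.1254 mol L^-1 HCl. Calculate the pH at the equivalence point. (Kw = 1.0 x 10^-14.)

5.17

n(NH3) = 0.2402 x 0.03289 = 0.007900 mol; V(HCl) at equivalence = 0.007900/0.1254 = 0.06300 L.
At equivalence the base is fully converted to NH4+; total volume = 0.09589 L, so [NH4+] = 0.007900/0.09589 = 0.08239 M.
Ka(NH4+) = Kw/Kb = 1.0e-14 / 1.8 x 10^-5 = 5.56e-10.
[H^+] = sqrt(Ka x [NH4+]) = sqrt(5.56e-10 x 0.08239) = 6.77e-6 M.
pH = -log(6.77e-6) = 5.17.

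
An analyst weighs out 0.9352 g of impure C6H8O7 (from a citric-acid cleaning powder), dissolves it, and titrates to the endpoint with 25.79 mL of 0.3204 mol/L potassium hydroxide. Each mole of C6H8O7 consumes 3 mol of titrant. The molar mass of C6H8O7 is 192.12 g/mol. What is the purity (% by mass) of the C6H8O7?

n(KOH) = 0.3204 x 0.02579 = 0.008263 mol.
n(C6H8O7) = 0.008263 / 3 = 0.002754 mol.
mass of C6H8O7 = 0.002754 x 192.12 = 0.5292 g.
% purity = 0.5292 / 0.9352 x 100 = 56.6%.

56.6%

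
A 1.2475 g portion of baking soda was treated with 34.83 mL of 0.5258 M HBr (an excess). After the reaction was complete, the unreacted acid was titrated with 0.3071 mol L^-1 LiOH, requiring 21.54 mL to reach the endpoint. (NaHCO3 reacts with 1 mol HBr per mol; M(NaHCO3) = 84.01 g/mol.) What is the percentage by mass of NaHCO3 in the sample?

Total n(HBr) added = 0.5258 x 0.03483 = 0.01831 mol.
n(LiOH) used = 0.3071 x 0.02154 = 0.006615 mol, which equals the excess n(HBr).
So n(HBr) consumed by the sample = 0.01831 - 0.006615 = 0.01170 mol.
n(NaHCO3) = 0.01170 / 1 = 0.01170 mol.
mass NaHCO3 = 0.01170 x 84.01 = 0.9828 g, so %NaHCO3 = 0.9828/1.2475 x 100 = 78.8%.

78.8%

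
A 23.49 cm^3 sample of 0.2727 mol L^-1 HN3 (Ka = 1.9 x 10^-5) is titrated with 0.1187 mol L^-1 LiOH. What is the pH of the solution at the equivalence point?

8.82

n(HN3) = 0.2727 x 0.02349 = 0.006406 mol; V(LiOH) at equivalence = 0.006406/0.1187 = 0.05397 L.
At equivalence all the acid is converted to N3-; total volume = 0.02349 + 0.05397 = 0.07746 L, so [N3-] = 0.006406/0.07746 = 0.08270 M.
Kb = Kw/Ka = 1.0e-14 / 1.9 x 10^-5 = 5.26e-10.
[OH^-] = sqrt(Kb x [N3-]) = sqrt(5.26e-10 x 0.08270) = 6.60e-6 M.
pOH = 5.18, so pH = 14.00 - 5.18 = 8.82.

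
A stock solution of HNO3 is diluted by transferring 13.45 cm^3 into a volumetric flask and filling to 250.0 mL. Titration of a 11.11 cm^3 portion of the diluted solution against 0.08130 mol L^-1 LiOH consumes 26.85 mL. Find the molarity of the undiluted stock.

3.65 M

n(LiOH) = 0.08130 x 0.02685 = 0.002183 mol.
n(HNO3) in the aliquot = 0.002183 mol.
[diluted HNO3] = 0.002183 / 0.01111 = 0.1965 M.
Dilution factor = 250.0/13.45 = 18.59, so [stock] = 0.1965 x 18.59 = 3.65 M.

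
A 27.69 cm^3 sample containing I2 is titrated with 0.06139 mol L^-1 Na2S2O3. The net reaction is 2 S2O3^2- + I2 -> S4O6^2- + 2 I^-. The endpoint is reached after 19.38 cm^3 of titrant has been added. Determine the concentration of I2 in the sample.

n(Na2S2O3) = 0.06139 x 0.01938 = 0.001190 mol.
From the balanced equation, 2 mol Na2S2O3 reacts with 1 mol I2, so n(I2) = 0.001190 x 1/2 = 0.0005949 mol.
[I2] = 0.0005949 / 0.02769 L = 0.0215 M.

0.0215 M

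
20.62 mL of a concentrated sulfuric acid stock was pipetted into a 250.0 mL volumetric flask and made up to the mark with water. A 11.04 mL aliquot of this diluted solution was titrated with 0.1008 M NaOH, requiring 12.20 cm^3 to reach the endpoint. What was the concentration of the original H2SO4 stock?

0.675 M

n(NaOH) = 0.1008 x 0.01220 = 0.001230 mol.
n(H2SO4) in the aliquot = 0.001230 x 1/2 = 0.0006149 mol.
[diluted H2SO4] = 0.0006149 / 0.01104 = 0.05570 M.
Dilution factor = 250.0/20.62 = 12.12, so [stock] = 0.05570 x 12.12 = 0.675 M.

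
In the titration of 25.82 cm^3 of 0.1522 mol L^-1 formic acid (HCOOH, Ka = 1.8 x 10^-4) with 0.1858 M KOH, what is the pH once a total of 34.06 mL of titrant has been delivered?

12.60

n(acid) = 0.1522 x 0.02582 = 0.003930 mol; n(KOH) added = 0.1858 x 0.03406 = 0.006328 mol.
Base is in excess by 0.006328 - 0.003930 = 0.002399 mol in a total volume of 0.05988 L.
[OH^-] = 0.002399/0.05988 = 0.04006 M, so pOH = 1.40 and pH = 14.00 - 1.40 = 12.60.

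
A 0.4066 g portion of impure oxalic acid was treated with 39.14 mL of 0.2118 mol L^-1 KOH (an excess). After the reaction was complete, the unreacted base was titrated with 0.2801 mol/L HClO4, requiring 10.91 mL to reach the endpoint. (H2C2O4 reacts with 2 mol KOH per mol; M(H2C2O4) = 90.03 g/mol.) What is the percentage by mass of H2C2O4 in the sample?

57.9%

Total n(KOH) added = 0.2118 x 0.03914 = 0.008290 mol.
n(HClO4) used = 0.2801 x 0.01091 = 0.003056 mol, which equals the excess n(KOH).
So n(KOH) consumed by the sample = 0.008290 - 0.003056 = 0.005234 mol.
n(H2C2O4) = 0.005234 / 2 = 0.002617 mol.
mass H2C2O4 = 0.002617 x 90.03 = 0.2356 g, so %H2C2O4 = 0.2356/0.4066 x 100 = 57.9%.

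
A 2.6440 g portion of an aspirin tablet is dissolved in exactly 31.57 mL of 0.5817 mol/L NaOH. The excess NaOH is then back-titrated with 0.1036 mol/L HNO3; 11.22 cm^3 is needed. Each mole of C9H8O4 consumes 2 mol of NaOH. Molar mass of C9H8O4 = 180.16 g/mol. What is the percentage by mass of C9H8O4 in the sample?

Total n(NaOH) added = 0.5817 x 0.03157 = 0.01836 mol.
n(HNO3) used = 0.1036 x 0.01122 = 0.001162 mol, which equals the excess n(NaOH).
So n(NaOH) consumed by the sample = 0.01836 - 0.001162 = 0.01720 mol.
n(C9H8O4) = 0.01720 / 2 = 0.008601 mol.
mass C9H8O4 = 0.008601 x 180.16 = 1.550 g, so %C9H8O4 = 1.550/2.6440 x 100 = 58.6%.

58.6%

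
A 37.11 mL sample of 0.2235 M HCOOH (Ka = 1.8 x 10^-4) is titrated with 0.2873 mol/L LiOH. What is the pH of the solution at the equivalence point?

8.42

n(HCOOH) = 0.2235 x 0.03711 = 0.008294 mol; V(LiOH) at equivalence = 0.008294/0.2873 = 0.02887 L.
At equivalence all the acid is converted to HCOO-; total volume = 0.03711 + 0.02887 = 0.06598 L, so [HCOO-] = 0.008294/0.06598 = 0.1257 M.
Kb = Kw/Ka = 1.0e-14 / 1.8 x 10^-4 = 5.56e-11.
[OH^-] = sqrt(Kb x [HCOO-]) = sqrt(5.56e-11 x 0.1257) = 2.64e-6 M.
pOH = 5.58, so pH = 14.00 - 5.58 = 8.42.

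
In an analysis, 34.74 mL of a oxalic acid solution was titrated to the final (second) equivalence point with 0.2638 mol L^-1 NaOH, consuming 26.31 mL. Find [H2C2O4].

n(NaOH) = 0.2638 x 0.02631 = 0.006941 mol.
At the final (second) equivalence point, 2 mol OH^- react per mol H2C2O4, so n(H2C2O4) = 0.006941 / 2 = 0.003470 mol.
[H2C2O4] = 0.003470 / 0.03474 L = 0.0999 M.

0.0999 M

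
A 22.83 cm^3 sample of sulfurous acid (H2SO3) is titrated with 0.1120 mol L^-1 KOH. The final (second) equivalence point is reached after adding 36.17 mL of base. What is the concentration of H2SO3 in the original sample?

0.0887 M

n(KOH) = 0.1120 x 0.03617 = 0.004051 mol.
At the final (second) equivalence point, 2 mol OH^- react per mol H2SO3, so n(H2SO3) = 0.004051 / 2 = 0.002026 mol.
[H2SO3] = 0.002026 / 0.02283 L = 0.0887 M.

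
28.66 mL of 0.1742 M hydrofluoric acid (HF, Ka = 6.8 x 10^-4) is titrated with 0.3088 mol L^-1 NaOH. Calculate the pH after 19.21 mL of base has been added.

n(acid) = 0.1742 x 0.02866 = 0.004993 mol; n(NaOH) added = 0.3088 x 0.01921 = 0.005932 mol.
Base is in excess by 0.005932 - 0.004993 = 0.0009395 mol in a total volume of 0.04787 L.
[OH^-] = 0.0009395/0.04787 = 0.01963 M, so pOH = 1.71 and pH = 14.00 - 1.71 = 12.29.

12.29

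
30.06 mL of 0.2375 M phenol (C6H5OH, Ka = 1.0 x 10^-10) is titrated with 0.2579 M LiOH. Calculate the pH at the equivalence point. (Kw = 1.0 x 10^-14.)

n(C6H5OH) = 0.2375 x 0.03006 = 0.007139 mol; V(LiOH) at equivalence = 0.007139/0.2579 = 0.02768 L.
At equivalence all the acid is converted to C6H5O-; total volume = 0.03006 + 0.02768 = 0.05774 L, so [C6H5O-] = 0.007139/0.05774 = 0.1236 M.
Kb = Kw/Ka = 1.0e-14 / 1.0 x 10^-10 = 0.000100.
[OH^-] = sqrt(Kb x [C6H5O-]) = sqrt(0.000100 x 0.1236) = 0.00352 M.
pOH = 2.45, so pH = 14.00 - 2.45 = 11.55.

11.55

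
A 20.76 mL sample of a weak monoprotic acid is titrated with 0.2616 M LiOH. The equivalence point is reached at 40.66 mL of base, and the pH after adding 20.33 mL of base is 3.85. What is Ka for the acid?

1.4 x 10^-4

20.33 mL is half of the equivalence volume, so this is the half-equivalence point where [HA] = [A^-].
At half-equivalence pH = pKa, so pKa = 3.85.
Ka = 10^(-3.85) = 1.4 x 10^-4.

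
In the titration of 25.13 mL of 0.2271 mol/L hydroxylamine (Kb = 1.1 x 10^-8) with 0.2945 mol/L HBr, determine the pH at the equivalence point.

3.47

n(NH2OH) = 0.2271 x 0.02513 = 0.005707 mol; V(HBr) at equivalence = 0.005707/0.2945 = 0.01938 L.
At equivalence the base is fully converted to NH3OH+; total volume = 0.04451 L, so [NH3OH+] = 0.005707/0.04451 = 0.1282 M.
Ka(NH3OH+) = Kw/Kb = 1.0e-14 / 1.1 x 10^-8 = 9.09e-7.
[H^+] = sqrt(Ka x [NH3OH+]) = sqrt(9.09e-7 x 0.1282) = 0.000341 M.
pH = -log(0.000341) = 3.47.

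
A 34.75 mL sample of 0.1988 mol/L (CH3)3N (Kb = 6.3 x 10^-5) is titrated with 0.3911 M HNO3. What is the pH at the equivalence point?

n((CH3)3N) = 0.1988 x 0.03475 = 0.006908 mol; V(HNO3) at equivalence = 0.006908/0.3911 = 0.01766 L.
At equivalence the base is fully converted to (CH3)3NH+; total volume = 0.05241 L, so [(CH3)3NH+] = 0.006908/0.05241 = 0.1318 M.
Ka((CH3)3NH+) = Kw/Kb = 1.0e-14 / 6.3 x 10^-5 = 1.59e-10.
[H^+] = sqrt(Ka x [(CH3)3NH+]) = sqrt(1.59e-10 x 0.1318) = 4.57e-6 M.
pH = -log(4.57e-6) = 5.34.

5.34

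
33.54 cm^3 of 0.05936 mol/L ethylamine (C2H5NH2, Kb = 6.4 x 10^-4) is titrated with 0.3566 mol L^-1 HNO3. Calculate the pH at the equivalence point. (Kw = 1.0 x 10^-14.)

6.05

n(C2H5NH2) = 0.05936 x 0.03354 = 0.001991 mol; V(HNO3) at equivalence = 0.001991/0.3566 = 0.005583 L.
At equivalence the base is fully converted to C2H5NH3+; total volume = 0.03912 L, so [C2H5NH3+] = 0.001991/0.03912 = 0.05089 M.
Ka(C2H5NH3+) = Kw/Kb = 1.0e-14 / 6.4 x 10^-4 = 1.56e-11.
[H^+] = sqrt(Ka x [C2H5NH3+]) = sqrt(1.56e-11 x 0.05089) = 8.92e-7 M.
pH = -log(8.92e-7) = 6.05.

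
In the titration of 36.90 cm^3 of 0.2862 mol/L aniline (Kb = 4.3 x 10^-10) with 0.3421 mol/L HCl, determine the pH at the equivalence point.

2.72

n(C6H5NH2) = 0.2862 x 0.03690 = 0.01056 mol; V(HCl) at equivalence = 0.01056/0.3421 = 0.03087 L.
At equivalence the base is fully converted to C6H5NH3+; total volume = 0.06777 L, so [C6H5NH3+] = 0.01056/0.06777 = 0.1558 M.
Ka(C6H5NH3+) = Kw/Kb = 1.0e-14 / 4.3 x 10^-10 = 2.33e-5.
[H^+] = sqrt(Ka x [C6H5NH3+]) = sqrt(2.33e-5 x 0.1558) = 0.00190 M.
pH = -log(0.00190) = 2.72.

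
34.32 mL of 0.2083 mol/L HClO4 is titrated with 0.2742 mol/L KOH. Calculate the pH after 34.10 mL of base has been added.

12.51

n(acid) = 0.2083 x 0.03432 = 0.007149 mol; n(KOH) added = 0.2742 x 0.03410 = 0.009350 mol.
Base is in excess by 0.009350 - 0.007149 = 0.002201 mol in a total volume of 0.06842 L.
[OH^-] = 0.002201/0.06842 = 0.03217 M, so pOH = 1.49 and pH = 14.00 - 1.49 = 12.51.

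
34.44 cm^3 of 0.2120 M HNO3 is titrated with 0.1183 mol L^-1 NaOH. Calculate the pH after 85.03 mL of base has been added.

12.36

n(acid) = 0.2120 x 0.03444 = 0.007301 mol; n(NaOH) added = 0.1183 x 0.08503 = 0.01006 mol.
Base is in excess by 0.01006 - 0.007301 = 0.002758 mol in a total volume of 0.1195 L.
[OH^-] = 0.002758/0.1195 = 0.02308 M, so pOH = 1.64 and pH = 14.00 - 1.64 = 12.36.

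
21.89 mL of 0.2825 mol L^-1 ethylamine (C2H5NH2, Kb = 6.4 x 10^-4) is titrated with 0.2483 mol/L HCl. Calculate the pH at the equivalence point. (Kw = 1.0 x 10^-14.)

5.84

n(C2H5NH2) = 0.2825 x 0.02189 = 0.006184 mol; V(HCl) at equivalence = 0.006184/0.2483 = 0.02491 L.
At equivalence the base is fully converted to C2H5NH3+; total volume = 0.04680 L, so [C2H5NH3+] = 0.006184/0.04680 = 0.1321 M.
Ka(C2H5NH3+) = Kw/Kb = 1.0e-14 / 6.4 x 10^-4 = 1.56e-11.
[H^+] = sqrt(Ka x [C2H5NH3+]) = sqrt(1.56e-11 x 0.1321) = 1.44e-6 M.
pH = -log(1.44e-6) = 5.84.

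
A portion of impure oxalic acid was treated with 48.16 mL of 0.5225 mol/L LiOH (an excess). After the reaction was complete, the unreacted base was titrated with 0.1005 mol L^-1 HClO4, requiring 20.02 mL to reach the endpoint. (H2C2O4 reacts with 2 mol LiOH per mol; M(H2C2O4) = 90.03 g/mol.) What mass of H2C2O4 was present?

1.04 g

Total n(LiOH) added = 0.5225 x 0.04816 = 0.02516 mol.
n(HClO4) used = 0.1005 x 0.02002 = 0.002012 mol, which equals the excess n(LiOH).
So n(LiOH) consumed by the sample = 0.02516 - 0.002012 = 0.02315 mol.
n(H2C2O4) = 0.02315 / 2 = 0.01158 mol.
mass = 0.01158 mol x 90.03 g/mol = 1.04 g.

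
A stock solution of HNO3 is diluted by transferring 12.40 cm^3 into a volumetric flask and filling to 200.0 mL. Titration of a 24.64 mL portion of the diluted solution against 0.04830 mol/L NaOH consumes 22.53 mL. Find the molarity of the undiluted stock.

n(NaOH) = 0.04830 x 0.02253 = 0.001088 mol.
n(HNO3) in the aliquot = 0.001088 mol.
[diluted HNO3] = 0.001088 / 0.02464 = 0.04416 M.
Dilution factor = 200.0/12.40 = 16.13, so [stock] = 0.04416 x 16.13 = 0.712 M.

0.712 M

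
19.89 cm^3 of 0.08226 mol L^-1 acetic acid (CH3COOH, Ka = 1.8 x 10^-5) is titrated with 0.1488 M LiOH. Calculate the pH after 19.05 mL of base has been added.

n(acid) = 0.08226 x 0.01989 = 0.001636 mol; n(LiOH) added = 0.1488 x 0.01905 = 0.002835 mol.
Base is in excess by 0.002835 - 0.001636 = 0.001198 mol in a total volume of 0.03894 L.
[OH^-] = 0.001198/0.03894 = 0.03078 M, so pOH = 1.51 and pH = 14.00 - 1.51 = 12.49.

12.49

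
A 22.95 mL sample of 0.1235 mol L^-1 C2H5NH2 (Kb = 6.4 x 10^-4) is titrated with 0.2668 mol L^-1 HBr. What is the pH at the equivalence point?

5.94

n(C2H5NH2) = 0.1235 x 0.02295 = 0.002834 mol; V(HBr) at equivalence = 0.002834/0.2668 = 0.01062 L.
At equivalence the base is fully converted to C2H5NH3+; total volume = 0.03357 L, so [C2H5NH3+] = 0.002834/0.03357 = 0.08442 M.
Ka(C2H5NH3+) = Kw/Kb = 1.0e-14 / 6.4 x 10^-4 = 1.56e-11.
[H^+] = sqrt(Ka x [C2H5NH3+]) = sqrt(1.56e-11 x 0.08442) = 1.15e-6 M.
pH = -log(1.15e-6) = 5.94.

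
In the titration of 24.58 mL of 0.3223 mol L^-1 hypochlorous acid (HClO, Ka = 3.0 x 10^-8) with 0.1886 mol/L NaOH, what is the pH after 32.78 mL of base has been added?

Initial n(HClO) = 0.3223 x 0.02458 = 0.007922 mol.
n(NaOH) added = 0.1886 x 0.03278 = 0.006182 mol, converting that many moles of HClO to ClO-.
Remaining n(HClO) = 0.001740 mol; n(ClO-) = 0.006182 mol.
By Henderson-Hasselbalch, pH = pKa + log([A^-]/[HA]) = 7.52 + log(0.006182/0.001740) = 7.52 + (+0.55) = 8.07.

8.07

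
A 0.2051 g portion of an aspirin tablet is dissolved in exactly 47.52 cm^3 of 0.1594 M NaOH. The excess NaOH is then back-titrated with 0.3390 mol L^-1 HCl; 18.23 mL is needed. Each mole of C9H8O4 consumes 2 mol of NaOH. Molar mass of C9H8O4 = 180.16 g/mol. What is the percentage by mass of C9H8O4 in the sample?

61.3%

Total n(NaOH) added = 0.1594 x 0.04752 = 0.007575 mol.
n(HCl) used = 0.3390 x 0.01823 = 0.006180 mol, which equals the excess n(NaOH).
So n(NaOH) consumed by the sample = 0.007575 - 0.006180 = 0.001395 mol.
n(C9H8O4) = 0.001395 / 2 = 0.0006974 mol.
mass C9H8O4 = 0.0006974 x 180.16 = 0.1256 g, so %C9H8O4 = 0.1256/0.2051 x 100 = 61.3%.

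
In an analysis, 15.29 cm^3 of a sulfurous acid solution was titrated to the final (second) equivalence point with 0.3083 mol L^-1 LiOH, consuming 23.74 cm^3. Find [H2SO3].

n(LiOH) = 0.3083 x 0.02374 = 0.007319 mol.
At the final (second) equivalence point, 2 mol OH^- react per mol H2SO3, so n(H2SO3) = 0.007319 / 2 = 0.003660 mol.
[H2SO3] = 0.003660 / 0.01529 L = 0.239 M.

0.239 M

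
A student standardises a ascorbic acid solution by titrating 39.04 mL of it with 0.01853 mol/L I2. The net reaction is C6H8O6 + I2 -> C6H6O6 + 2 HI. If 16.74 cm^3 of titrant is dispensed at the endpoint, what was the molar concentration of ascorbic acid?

n(I2) = 0.01853 x 0.01674 = 0.0003102 mol.
From the balanced equation, 1 mol I2 reacts with 1 mol ascorbic acid, so n(ascorbic acid) = 0.0003102 x 1/1 = 0.0003102 mol.
[ascorbic acid] = 0.0003102 / 0.03904 L = 0.00795 M.

0.00795 M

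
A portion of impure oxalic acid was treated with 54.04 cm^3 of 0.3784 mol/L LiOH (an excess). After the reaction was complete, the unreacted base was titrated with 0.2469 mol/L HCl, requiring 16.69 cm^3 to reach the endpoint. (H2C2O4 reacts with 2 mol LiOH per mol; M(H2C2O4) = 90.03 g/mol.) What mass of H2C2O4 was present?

Total n(LiOH) added = 0.3784 x 0.05404 = 0.02045 mol.
n(HCl) used = 0.2469 x 0.01669 = 0.004121 mol, which equals the excess n(LiOH).
So n(LiOH) consumed by the sample = 0.02045 - 0.004121 = 0.01633 mol.
n(H2C2O4) = 0.01633 / 2 = 0.008164 mol.
mass = 0.008164 mol x 90.03 g/mol = 0.735 g.

0.735 g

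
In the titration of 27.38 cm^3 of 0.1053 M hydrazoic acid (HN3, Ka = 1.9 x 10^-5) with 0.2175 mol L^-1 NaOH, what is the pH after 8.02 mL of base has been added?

4.91

Initial n(HN3) = 0.1053 x 0.02738 = 0.002883 mol.
n(NaOH) added = 0.2175 x 0.008020 = 0.001744 mol, converting that many moles of HN3 to N3-.
Remaining n(HN3) = 0.001139 mol; n(N3-) = 0.001744 mol.
By Henderson-Hasselbalch, pH = pKa + log([A^-]/[HA]) = 4.72 + log(0.001744/0.001139) = 4.72 + (+0.19) = 4.91.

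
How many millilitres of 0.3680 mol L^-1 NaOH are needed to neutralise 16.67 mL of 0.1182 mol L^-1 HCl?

n(HCl) = 0.1182 mol/L x 0.01667 L = 0.001970 mol.
At equivalence n(NaOH) = n(HCl) = 0.001970 mol.
V(NaOH) = 0.001970 / 0.3680 = 0.005354 L = 5.35 mL.

5.35 mL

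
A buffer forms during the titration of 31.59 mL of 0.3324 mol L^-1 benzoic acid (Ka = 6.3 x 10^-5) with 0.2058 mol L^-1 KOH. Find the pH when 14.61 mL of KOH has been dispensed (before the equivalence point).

3.80

Initial n(C6H5COOH) = 0.3324 x 0.03159 = 0.01050 mol.
n(KOH) added = 0.2058 x 0.01461 = 0.003007 mol, converting that many moles of C6H5COOH to C6H5COO-.
Remaining n(C6H5COOH) = 0.007494 mol; n(C6H5COO-) = 0.003007 mol.
By Henderson-Hasselbalch, pH = pKa + log([A^-]/[HA]) = 4.20 + log(0.003007/0.007494) = 4.20 + (-0.40) = 3.80.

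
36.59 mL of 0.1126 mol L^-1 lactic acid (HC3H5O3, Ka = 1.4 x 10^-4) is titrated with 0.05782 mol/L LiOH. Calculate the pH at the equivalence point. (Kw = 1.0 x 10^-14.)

8.22

n(HC3H5O3) = 0.1126 x 0.03659 = 0.004120 mol; V(LiOH) at equivalence = 0.004120/0.05782 = 0.07126 L.
At equivalence all the acid is converted to C3H5O3-; total volume = 0.03659 + 0.07126 = 0.1078 L, so [C3H5O3-] = 0.004120/0.1078 = 0.03820 M.
Kb = Kw/Ka = 1.0e-14 / 1.4 x 10^-4 = 7.14e-11.
[OH^-] = sqrt(Kb x [C3H5O3-]) = sqrt(7.14e-11 x 0.03820) = 1.65e-6 M.
pOH = 5.78, so pH = 14.00 - 5.78 = 8.22.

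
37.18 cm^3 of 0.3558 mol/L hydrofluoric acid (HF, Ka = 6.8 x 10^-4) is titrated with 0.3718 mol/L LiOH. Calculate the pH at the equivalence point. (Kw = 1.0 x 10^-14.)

n(HF) = 0.3558 x 0.03718 = 0.01323 mol; V(LiOH) at equivalence = 0.01323/0.3718 = 0.03558 L.
At equivalence all the acid is converted to F-; total volume = 0.03718 + 0.03558 = 0.07276 L, so [F-] = 0.01323/0.07276 = 0.1818 M.
Kb = Kw/Ka = 1.0e-14 / 6.8 x 10^-4 = 1.47e-11.
[OH^-] = sqrt(Kb x [F-]) = sqrt(1.47e-11 x 0.1818) = 1.64e-6 M.
pOH = 5.79, so pH = 14.00 - 5.79 = 8.21.

8.21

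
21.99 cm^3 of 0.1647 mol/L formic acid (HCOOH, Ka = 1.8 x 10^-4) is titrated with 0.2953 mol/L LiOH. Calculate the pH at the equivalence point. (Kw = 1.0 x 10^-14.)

n(HCOOH) = 0.1647 x 0.02199 = 0.003622 mol; V(LiOH) at equivalence = 0.003622/0.2953 = 0.01226 L.
At equivalence all the acid is converted to HCOO-; total volume = 0.02199 + 0.01226 = 0.03425 L, so [HCOO-] = 0.003622/0.03425 = 0.1057 M.
Kb = Kw/Ka = 1.0e-14 / 1.8 x 10^-4 = 5.56e-11.
[OH^-] = sqrt(Kb x [HCOO-]) = sqrt(5.56e-11 x 0.1057) = 2.42e-6 M.
pOH = 5.62, so pH = 14.00 - 5.62 = 8.38.

8.38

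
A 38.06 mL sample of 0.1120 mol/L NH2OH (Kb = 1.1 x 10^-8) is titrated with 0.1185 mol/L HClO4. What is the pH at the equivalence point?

3.64

n(NH2OH) = 0.1120 x 0.03806 = 0.004263 mol; V(HClO4) at equivalence = 0.004263/0.1185 = 0.03597 L.
At equivalence the base is fully converted to NH3OH+; total volume = 0.07403 L, so [NH3OH+] = 0.004263/0.07403 = 0.05758 M.
Ka(NH3OH+) = Kw/Kb = 1.0e-14 / 1.1 x 10^-8 = 9.09e-7.
[H^+] = sqrt(Ka x [NH3OH+]) = sqrt(9.09e-7 x 0.05758) = 0.000229 M.
pH = -log(0.000229) = 3.64.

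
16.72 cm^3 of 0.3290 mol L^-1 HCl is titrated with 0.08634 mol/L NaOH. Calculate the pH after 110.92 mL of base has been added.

12.50

n(acid) = 0.3290 x 0.01672 = 0.005501 mol; n(NaOH) added = 0.08634 x 0.1109 = 0.009577 mol.
Base is in excess by 0.009577 - 0.005501 = 0.004076 mol in a total volume of 0.1276 L.
[OH^-] = 0.004076/0.1276 = 0.03193 M, so pOH = 1.50 and pH = 14.00 - 1.50 = 12.50.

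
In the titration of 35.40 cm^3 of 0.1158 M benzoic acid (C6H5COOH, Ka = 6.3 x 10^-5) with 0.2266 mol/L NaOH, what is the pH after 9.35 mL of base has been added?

Initial n(C6H5COOH) = 0.1158 x 0.03540 = 0.004099 mol.
n(NaOH) added = 0.2266 x 0.009350 = 0.002119 mol, converting that many moles of C6H5COOH to C6H5COO-.
Remaining n(C6H5COOH) = 0.001981 mol; n(C6H5COO-) = 0.002119 mol.
By Henderson-Hasselbalch, pH = pKa + log([A^-]/[HA]) = 4.20 + log(0.002119/0.001981) = 4.20 + (+0.03) = 4.23.

4.23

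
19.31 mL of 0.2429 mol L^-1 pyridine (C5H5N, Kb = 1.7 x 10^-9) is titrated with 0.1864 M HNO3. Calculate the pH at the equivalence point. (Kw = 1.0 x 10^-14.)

n(C5H5N) = 0.2429 x 0.01931 = 0.004690 mol; V(HNO3) at equivalence = 0.004690/0.1864 = 0.02516 L.
At equivalence the base is fully converted to C5H5NH+; total volume = 0.04447 L, so [C5H5NH+] = 0.004690/0.04447 = 0.1055 M.
Ka(C5H5NH+) = Kw/Kb = 1.0e-14 / 1.7 x 10^-9 = 5.88e-6.
[H^+] = sqrt(Ka x [C5H5NH+]) = sqrt(5.88e-6 x 0.1055) = 0.000788 M.
pH = -log(0.000788) = 3.10.

3.10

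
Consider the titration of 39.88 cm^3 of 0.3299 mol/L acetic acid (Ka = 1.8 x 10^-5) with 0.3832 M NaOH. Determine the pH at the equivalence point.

n(CH3COOH) = 0.3299 x 0.03988 = 0.01316 mol; V(NaOH) at equivalence = 0.01316/0.3832 = 0.03433 L.
At equivalence all the acid is converted to CH3COO-; total volume = 0.03988 + 0.03433 = 0.07421 L, so [CH3COO-] = 0.01316/0.07421 = 0.1773 M.
Kb = Kw/Ka = 1.0e-14 / 1.8 x 10^-5 = 5.56e-10.
[OH^-] = sqrt(Kb x [CH3COO-]) = sqrt(5.56e-10 x 0.1773) = 9.92e-6 M.
pOH = 5.00, so pH = 14.00 - 5.00 = 9.00.

9.00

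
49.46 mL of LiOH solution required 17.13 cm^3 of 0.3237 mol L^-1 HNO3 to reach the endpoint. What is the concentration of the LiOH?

0.112 M

n(HNO3) delivered = 0.3237 x 0.01713 = 0.005545 mol.
For a 1:1 reaction, n(LiOH) = 0.005545 mol.
[LiOH] = 0.005545 mol / 0.04946 L = 0.112 M.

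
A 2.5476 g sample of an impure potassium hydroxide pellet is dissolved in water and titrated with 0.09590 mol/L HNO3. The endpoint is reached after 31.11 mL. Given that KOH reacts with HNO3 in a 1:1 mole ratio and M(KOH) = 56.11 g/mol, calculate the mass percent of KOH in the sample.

n(HNO3) = 0.09590 x 0.03111 = 0.002983 mol.
n(KOH) = 0.002983 / 1 = 0.002983 mol.
mass of KOH = 0.002983 x 56.11 = 0.1674 g.
% purity = 0.1674 / 2.5476 x 100 = 6.57%.

6.57%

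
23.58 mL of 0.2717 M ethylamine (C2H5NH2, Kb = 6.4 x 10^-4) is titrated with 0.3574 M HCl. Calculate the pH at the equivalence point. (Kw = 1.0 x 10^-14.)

n(C2H5NH2) = 0.2717 x 0.02358 = 0.006407 mol; V(HCl) at equivalence = 0.006407/0.3574 = 0.01793 L.
At equivalence the base is fully converted to C2H5NH3+; total volume = 0.04151 L, so [C2H5NH3+] = 0.006407/0.04151 = 0.1544 M.
Ka(C2H5NH3+) = Kw/Kb = 1.0e-14 / 6.4 x 10^-4 = 1.56e-11.
[H^+] = sqrt(Ka x [C2H5NH3+]) = sqrt(1.56e-11 x 0.1544) = 1.55e-6 M.
pH = -log(1.55e-6) = 5.81.

5.81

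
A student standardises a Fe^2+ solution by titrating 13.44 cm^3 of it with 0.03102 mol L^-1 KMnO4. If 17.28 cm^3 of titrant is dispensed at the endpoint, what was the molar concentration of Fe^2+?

0.199 M

n(KMnO4) = 0.03102 x 0.01728 = 0.0005360 mol.
From the balanced equation, 1 mol KMnO4 reacts with 5 mol Fe^2+, so n(Fe^2+) = 0.0005360 x 5/1 = 0.002680 mol.
[Fe^2+] = 0.002680 / 0.01344 L = 0.199 M.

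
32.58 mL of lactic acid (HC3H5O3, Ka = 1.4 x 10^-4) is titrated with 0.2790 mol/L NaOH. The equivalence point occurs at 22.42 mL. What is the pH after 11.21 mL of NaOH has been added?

3.85

11.21 mL is exactly half the equivalence volume (22.42/2), i.e. the half-equivalence point.
There, n(HA) = n(A^-), so pH = pKa = -log(1.4 x 10^-4) = 3.85.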